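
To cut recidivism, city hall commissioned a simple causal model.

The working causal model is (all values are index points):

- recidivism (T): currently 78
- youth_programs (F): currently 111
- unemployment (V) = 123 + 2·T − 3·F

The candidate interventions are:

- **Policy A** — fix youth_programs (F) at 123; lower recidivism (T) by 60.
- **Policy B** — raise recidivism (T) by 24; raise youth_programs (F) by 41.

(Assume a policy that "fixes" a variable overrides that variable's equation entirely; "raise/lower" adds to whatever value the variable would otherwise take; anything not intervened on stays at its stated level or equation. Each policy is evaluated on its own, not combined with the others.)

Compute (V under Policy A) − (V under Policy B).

Policy A (F := 123, T − 60):
  T = 78 − 60 = 18
  F = 123
  V = 123 + 2·18 − 3·123 = -210
Policy B (T + 24, F + 41):
  T = 78 + 24 = 102
  F = 111 + 41 = 152
  V = 123 + 2·102 − 3·152 = -129
V: -210 − (-129) = -81

-81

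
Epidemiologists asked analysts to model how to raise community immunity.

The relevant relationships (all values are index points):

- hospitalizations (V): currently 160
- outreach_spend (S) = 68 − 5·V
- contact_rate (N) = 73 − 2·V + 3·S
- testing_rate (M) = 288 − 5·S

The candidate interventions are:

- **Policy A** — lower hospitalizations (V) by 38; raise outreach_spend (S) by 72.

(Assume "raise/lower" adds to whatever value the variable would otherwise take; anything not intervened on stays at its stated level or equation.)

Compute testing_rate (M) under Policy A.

Policy A (V − 38, S + 72):
  V = 160 − 38 = 122
  S = 68 − 5·122 (+72 from intervention) = -470
  M = 288 − 5·(-470) = 2638

2638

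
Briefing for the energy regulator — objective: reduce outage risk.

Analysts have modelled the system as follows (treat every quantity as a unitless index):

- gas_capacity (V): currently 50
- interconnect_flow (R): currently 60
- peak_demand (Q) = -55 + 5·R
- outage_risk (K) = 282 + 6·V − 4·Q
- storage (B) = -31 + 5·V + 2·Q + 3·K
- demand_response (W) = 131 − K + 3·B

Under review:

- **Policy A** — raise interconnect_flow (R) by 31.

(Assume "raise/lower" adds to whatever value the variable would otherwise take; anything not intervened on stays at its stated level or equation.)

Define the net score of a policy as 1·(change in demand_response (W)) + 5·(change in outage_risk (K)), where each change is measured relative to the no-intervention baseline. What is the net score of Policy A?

-7130

Baseline:
  V = 50
  R = 60
  Q = -55 + 5·60 = 245
  K = 282 + 6·50 − 4·245 = -398
  B = -31 + 5·50 + 2·245 + 3·(-398) = -485
  W = 131 − (-398) + 3·(-485) = -926
Policy A (R + 31):
  V = 50
  R = 60 + 31 = 91
  Q = -55 + 5·91 = 400
  K = 282 + 6·50 − 4·400 = -1018
  B = -31 + 5·50 + 2·400 + 3·(-1018) = -2035
  W = 131 − (-1018) + 3·(-2035) = -4956
ΔW = -4956 − (-926) = -4030; ΔK = -1018 − (-398) = -620
Score = 1·(-4030) + 5·(-620) = -7130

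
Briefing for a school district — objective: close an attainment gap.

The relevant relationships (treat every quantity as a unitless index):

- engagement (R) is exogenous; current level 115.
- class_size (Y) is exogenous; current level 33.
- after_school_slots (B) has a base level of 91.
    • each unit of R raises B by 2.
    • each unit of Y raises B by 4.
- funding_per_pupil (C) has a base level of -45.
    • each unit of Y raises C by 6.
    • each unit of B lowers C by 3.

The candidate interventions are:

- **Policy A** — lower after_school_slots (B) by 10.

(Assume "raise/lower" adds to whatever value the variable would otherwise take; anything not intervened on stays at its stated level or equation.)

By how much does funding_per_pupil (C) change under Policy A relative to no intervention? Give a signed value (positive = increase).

Baseline:
  R = 115
  Y = 33
  B = 91 + 2·115 + 4·33 = 453
  C = -45 + 6·33 − 3·453 = -1206
Policy A (B − 10):
  R = 115
  Y = 33
  B = 91 + 2·115 + 4·33 (−10 from intervention) = 443
  C = -45 + 6·33 − 3·443 = -1176
Change in C: -1176 − (-1206) = 30

30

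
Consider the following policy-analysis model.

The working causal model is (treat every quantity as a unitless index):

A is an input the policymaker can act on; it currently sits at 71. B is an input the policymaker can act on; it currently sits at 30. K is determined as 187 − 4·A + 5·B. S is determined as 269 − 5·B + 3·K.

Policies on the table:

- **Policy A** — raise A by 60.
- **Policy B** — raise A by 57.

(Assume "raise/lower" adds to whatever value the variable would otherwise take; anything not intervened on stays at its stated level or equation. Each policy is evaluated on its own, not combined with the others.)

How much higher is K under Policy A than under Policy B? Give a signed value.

-12

Policy A (A + 60):
  A = 71 + 60 = 131
  B = 30
  K = 187 − 4·131 + 5·30 = -187
Policy B (A + 57):
  A = 71 + 57 = 128
  B = 30
  K = 187 − 4·128 + 5·30 = -175
K: -187 − (-175) = -12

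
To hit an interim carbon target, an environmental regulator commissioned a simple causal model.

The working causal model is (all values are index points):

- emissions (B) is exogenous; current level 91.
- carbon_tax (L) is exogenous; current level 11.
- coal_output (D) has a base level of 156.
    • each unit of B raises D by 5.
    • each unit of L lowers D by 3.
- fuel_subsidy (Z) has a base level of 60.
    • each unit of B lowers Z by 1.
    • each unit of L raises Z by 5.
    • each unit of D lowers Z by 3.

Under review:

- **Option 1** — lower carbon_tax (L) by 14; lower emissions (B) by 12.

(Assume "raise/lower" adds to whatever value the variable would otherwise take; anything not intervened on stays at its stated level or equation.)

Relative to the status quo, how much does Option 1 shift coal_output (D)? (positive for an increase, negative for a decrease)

Baseline:
  B = 91
  L = 11
  D = 156 + 5·91 − 3·11 = 578
Option 1 (L − 14, B − 12):
  B = 91 − 12 = 79
  L = 11 − 14 = -3
  D = 156 + 5·79 − 3·(-3) = 560
Change in D: 560 − 578 = -18

-18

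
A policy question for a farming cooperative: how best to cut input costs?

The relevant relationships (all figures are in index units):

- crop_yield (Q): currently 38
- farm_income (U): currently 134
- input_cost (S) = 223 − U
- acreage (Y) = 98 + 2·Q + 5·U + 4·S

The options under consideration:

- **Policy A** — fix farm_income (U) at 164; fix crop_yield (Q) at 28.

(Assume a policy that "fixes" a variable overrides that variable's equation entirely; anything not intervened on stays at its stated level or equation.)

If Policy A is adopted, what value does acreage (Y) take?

Policy A (U := 164, Q := 28):
  Q = 28
  U = 164
  S = 223 − 164 = 59
  Y = 98 + 2·28 + 5·164 + 4·59 = 1210

1210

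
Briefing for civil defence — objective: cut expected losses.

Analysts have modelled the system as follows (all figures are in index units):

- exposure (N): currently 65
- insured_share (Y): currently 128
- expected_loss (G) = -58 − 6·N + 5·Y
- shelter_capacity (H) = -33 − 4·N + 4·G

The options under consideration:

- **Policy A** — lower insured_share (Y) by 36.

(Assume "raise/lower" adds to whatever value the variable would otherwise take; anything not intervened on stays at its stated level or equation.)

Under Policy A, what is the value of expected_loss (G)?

Policy A (Y − 36):
  N = 65
  Y = 128 − 36 = 92
  G = -58 − 6·65 + 5·92 = 12

12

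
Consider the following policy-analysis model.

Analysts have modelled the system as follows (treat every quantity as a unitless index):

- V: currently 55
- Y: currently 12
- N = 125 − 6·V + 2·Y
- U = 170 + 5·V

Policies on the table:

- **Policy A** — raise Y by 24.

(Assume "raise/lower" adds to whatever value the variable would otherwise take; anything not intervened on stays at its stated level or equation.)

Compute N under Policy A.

Policy A (Y + 24):
  V = 55
  Y = 12 + 24 = 36
  N = 125 − 6·55 + 2·36 = -133

-133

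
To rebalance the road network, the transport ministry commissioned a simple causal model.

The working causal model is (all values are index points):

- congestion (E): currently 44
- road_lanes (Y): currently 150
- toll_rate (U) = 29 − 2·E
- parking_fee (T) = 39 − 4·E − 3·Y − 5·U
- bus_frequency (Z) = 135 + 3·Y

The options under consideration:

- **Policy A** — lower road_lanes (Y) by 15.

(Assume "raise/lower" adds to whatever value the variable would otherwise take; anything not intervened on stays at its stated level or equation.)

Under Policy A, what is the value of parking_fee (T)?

-247

Policy A (Y − 15):
  E = 44
  Y = 150 − 15 = 135
  U = 29 − 2·44 = -59
  T = 39 − 4·44 − 3·135 − 5·(-59) = -247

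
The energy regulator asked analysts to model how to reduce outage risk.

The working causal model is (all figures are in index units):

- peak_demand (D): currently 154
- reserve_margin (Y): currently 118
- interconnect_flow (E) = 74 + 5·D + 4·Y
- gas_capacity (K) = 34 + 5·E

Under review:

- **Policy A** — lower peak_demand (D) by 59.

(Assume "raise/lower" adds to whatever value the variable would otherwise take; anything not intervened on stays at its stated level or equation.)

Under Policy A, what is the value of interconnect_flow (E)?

1021

Policy A (D − 59):
  D = 154 − 59 = 95
  Y = 118
  E = 74 + 5·95 + 4·118 = 1021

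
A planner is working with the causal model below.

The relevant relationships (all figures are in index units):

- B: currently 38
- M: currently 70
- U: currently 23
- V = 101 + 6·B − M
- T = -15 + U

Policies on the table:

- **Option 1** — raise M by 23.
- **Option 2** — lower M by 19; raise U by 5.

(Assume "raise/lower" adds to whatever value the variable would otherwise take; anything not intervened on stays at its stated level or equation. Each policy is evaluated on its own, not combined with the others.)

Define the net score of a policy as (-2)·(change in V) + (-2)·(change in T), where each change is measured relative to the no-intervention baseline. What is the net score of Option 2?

Baseline:
  B = 38
  M = 70
  U = 23
  V = 101 + 6·38 − 70 = 259
  T = -15 + 23 = 8
Option 2 (M − 19, U + 5):
  B = 38
  M = 70 − 19 = 51
  U = 23 + 5 = 28
  V = 101 + 6·38 − 51 = 278
  T = -15 + 28 = 13
ΔV = 278 − 259 = 19; ΔT = 13 − 8 = 5
Score = (-2)·19 + (-2)·5 = -48

-48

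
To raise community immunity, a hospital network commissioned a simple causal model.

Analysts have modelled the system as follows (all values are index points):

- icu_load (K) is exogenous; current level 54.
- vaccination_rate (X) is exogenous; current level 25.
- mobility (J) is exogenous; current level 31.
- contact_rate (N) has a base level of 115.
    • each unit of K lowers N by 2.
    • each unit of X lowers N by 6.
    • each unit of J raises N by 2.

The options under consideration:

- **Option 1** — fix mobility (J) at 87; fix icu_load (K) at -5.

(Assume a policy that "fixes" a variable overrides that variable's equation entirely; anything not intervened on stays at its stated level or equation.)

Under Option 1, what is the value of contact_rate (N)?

149

Option 1 (J := 87, K := -5):
  K = -5
  X = 25
  J = 87
  N = 115 − 2·(-5) − 6·25 + 2·87 = 149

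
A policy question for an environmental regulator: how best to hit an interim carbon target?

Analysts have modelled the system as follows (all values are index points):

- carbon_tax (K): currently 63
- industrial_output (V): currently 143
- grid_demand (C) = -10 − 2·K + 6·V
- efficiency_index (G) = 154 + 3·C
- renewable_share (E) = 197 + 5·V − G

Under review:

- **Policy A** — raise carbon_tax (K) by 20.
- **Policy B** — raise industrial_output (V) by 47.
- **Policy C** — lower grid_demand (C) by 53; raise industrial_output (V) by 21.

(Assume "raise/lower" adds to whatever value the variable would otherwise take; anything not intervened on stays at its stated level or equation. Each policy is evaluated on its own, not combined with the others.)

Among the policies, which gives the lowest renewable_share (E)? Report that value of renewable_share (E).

Policy A (K + 20):
  K = 63 + 20 = 83
  V = 143
  C = -10 − 2·83 + 6·143 = 682
  G = 154 + 3·682 = 2200
  E = 197 + 5·143 − 2200 = -1288
Policy B (V + 47):
  K = 63
  V = 143 + 47 = 190
  C = -10 − 2·63 + 6·190 = 1004
  G = 154 + 3·1004 = 3166
  E = 197 + 5·190 − 3166 = -2019
Policy C (C − 53, V + 21):
  K = 63
  V = 143 + 21 = 164
  C = -10 − 2·63 + 6·164 (−53 from intervention) = 795
  G = 154 + 3·795 = 2539
  E = 197 + 5·164 − 2539 = -1522
Comparing — Policy A: E=-1288, Policy B: E=-2019, Policy C: E=-1522. Lowest is -2019 (Policy B).

-2019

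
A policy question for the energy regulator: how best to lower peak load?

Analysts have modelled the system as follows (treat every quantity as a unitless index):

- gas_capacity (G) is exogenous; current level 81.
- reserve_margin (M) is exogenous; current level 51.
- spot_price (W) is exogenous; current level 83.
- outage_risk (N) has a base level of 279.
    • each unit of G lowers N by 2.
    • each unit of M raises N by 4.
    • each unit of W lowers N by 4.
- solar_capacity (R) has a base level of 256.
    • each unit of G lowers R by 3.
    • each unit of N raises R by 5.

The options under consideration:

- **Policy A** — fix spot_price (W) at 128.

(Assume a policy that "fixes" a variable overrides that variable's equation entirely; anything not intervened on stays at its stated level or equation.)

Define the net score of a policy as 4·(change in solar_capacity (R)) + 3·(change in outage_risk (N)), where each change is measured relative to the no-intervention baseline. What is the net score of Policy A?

-4140

Baseline:
  G = 81
  M = 51
  W = 83
  N = 279 − 2·81 + 4·51 − 4·83 = -11
  R = 256 − 3·81 + 5·(-11) = -42
Policy A (W := 128):
  G = 81
  M = 51
  W = 128
  N = 279 − 2·81 + 4·51 − 4·128 = -191
  R = 256 − 3·81 + 5·(-191) = -942
ΔR = -942 − (-42) = -900; ΔN = -191 − (-11) = -180
Score = 4·(-900) + 3·(-180) = -4140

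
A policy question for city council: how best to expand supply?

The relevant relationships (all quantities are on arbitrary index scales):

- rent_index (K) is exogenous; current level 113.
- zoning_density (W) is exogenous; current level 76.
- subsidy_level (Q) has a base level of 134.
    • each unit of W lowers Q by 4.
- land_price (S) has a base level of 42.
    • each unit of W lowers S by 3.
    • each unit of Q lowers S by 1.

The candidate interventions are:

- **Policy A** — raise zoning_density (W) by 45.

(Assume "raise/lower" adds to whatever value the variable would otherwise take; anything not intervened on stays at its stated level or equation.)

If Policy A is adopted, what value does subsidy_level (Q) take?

Policy A (W + 45):
  W = 76 + 45 = 121
  Q = 134 − 4·121 = -350

-350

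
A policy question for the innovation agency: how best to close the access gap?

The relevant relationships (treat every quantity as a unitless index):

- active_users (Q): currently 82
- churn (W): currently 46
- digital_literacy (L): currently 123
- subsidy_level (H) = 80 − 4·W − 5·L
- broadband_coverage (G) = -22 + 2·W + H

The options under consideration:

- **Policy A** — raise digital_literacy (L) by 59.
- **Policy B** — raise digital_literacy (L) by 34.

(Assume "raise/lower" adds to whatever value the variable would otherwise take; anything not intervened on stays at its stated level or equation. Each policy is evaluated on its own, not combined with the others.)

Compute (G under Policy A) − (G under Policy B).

-125

Policy A (L + 59):
  W = 46
  L = 123 + 59 = 182
  H = 80 − 4·46 − 5·182 = -1014
  G = -22 + 2·46 + (-1014) = -944
Policy B (L + 34):
  W = 46
  L = 123 + 34 = 157
  H = 80 − 4·46 − 5·157 = -889
  G = -22 + 2·46 + (-889) = -819
G: -944 − (-819) = -125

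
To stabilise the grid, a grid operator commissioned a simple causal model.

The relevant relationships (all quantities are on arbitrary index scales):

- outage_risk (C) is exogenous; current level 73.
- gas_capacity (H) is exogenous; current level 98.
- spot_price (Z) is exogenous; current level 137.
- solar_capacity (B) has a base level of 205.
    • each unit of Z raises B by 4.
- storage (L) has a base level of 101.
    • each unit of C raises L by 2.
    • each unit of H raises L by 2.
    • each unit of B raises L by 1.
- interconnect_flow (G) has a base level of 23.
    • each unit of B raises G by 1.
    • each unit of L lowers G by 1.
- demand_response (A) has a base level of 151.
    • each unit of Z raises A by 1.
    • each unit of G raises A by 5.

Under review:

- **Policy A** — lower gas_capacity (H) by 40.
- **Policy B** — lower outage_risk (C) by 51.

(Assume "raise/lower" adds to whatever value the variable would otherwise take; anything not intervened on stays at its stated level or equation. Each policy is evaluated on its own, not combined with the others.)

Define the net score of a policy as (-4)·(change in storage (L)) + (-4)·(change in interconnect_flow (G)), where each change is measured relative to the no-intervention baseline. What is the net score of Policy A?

Baseline:
  C = 73
  H = 98
  Z = 137
  B = 205 + 4·137 = 753
  L = 101 + 2·73 + 2·98 + 753 = 1196
  G = 23 + 753 − 1196 = -420
Policy A (H − 40):
  C = 73
  H = 98 − 40 = 58
  Z = 137
  B = 205 + 4·137 = 753
  L = 101 + 2·73 + 2·58 + 753 = 1116
  G = 23 + 753 − 1116 = -340
ΔL = 1116 − 1196 = -80; ΔG = -340 − (-420) = 80
Score = (-4)·(-80) + (-4)·80 = 0

0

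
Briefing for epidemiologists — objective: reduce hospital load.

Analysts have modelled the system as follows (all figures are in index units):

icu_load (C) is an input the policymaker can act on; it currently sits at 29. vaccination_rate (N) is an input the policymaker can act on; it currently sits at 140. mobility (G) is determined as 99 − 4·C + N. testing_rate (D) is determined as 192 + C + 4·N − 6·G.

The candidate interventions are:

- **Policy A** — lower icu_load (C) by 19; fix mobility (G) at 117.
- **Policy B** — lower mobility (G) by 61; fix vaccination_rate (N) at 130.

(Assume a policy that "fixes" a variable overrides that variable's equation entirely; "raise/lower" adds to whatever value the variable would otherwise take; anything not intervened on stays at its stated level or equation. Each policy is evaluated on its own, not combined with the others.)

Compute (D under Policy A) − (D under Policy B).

-369

Policy A (C − 19, G := 117):
  C = 29 − 19 = 10
  N = 140
  G = 117
  D = 192 + 10 + 4·140 − 6·117 = 60
Policy B (G − 61, N := 130):
  C = 29
  N = 130
  G = 99 − 4·29 + 130 (−61 from intervention) = 52
  D = 192 + 29 + 4·130 − 6·52 = 429
D: 60 − 429 = -369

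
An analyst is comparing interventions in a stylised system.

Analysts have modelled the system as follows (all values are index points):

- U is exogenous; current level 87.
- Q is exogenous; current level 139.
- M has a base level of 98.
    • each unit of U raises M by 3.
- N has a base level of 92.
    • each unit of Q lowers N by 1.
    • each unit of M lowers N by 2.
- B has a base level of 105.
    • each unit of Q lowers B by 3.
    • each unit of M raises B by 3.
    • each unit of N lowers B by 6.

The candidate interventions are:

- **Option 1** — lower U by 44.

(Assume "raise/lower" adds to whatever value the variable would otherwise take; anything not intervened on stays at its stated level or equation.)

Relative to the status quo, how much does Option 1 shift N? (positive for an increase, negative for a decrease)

Baseline:
  U = 87
  Q = 139
  M = 98 + 3·87 = 359
  N = 92 − 139 − 2·359 = -765
Option 1 (U − 44):
  U = 87 − 44 = 43
  Q = 139
  M = 98 + 3·43 = 227
  N = 92 − 139 − 2·227 = -501
Change in N: -501 − (-765) = 264

264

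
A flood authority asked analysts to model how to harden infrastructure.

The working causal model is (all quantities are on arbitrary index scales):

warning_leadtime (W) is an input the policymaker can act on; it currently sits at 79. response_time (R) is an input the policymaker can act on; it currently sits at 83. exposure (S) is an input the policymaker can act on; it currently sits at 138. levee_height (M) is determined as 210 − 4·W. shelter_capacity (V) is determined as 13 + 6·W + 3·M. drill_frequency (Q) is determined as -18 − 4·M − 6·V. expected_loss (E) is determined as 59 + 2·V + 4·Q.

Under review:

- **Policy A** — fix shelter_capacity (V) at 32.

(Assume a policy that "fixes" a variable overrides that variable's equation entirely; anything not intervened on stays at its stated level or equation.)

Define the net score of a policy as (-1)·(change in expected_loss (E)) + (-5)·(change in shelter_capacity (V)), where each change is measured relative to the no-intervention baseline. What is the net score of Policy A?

-2329

Baseline:
  W = 79
  M = 210 − 4·79 = -106
  V = 13 + 6·79 + 3·(-106) = 169
  Q = -18 − 4·(-106) − 6·169 = -608
  E = 59 + 2·169 + 4·(-608) = -2035
Policy A (V := 32):
  W = 79
  M = 210 − 4·79 = -106
  V = 32
  Q = -18 − 4·(-106) − 6·32 = 214
  E = 59 + 2·32 + 4·214 = 979
ΔE = 979 − (-2035) = 3014; ΔV = 32 − 169 = -137
Score = (-1)·3014 + (-5)·(-137) = -2329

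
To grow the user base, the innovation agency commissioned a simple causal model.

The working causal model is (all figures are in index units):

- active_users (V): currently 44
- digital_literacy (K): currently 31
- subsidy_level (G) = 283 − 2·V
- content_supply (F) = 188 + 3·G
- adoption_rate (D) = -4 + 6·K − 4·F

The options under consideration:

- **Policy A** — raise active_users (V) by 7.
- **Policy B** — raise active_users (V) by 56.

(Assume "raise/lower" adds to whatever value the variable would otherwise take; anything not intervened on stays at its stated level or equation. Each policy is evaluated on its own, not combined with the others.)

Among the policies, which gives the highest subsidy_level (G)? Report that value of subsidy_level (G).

Policy A (V + 7):
  V = 44 + 7 = 51
  G = 283 − 2·51 = 181
Policy B (V + 56):
  V = 44 + 56 = 100
  G = 283 − 2·100 = 83
Comparing — Policy A: G=181, Policy B: G=83. Highest is 181 (Policy A).

181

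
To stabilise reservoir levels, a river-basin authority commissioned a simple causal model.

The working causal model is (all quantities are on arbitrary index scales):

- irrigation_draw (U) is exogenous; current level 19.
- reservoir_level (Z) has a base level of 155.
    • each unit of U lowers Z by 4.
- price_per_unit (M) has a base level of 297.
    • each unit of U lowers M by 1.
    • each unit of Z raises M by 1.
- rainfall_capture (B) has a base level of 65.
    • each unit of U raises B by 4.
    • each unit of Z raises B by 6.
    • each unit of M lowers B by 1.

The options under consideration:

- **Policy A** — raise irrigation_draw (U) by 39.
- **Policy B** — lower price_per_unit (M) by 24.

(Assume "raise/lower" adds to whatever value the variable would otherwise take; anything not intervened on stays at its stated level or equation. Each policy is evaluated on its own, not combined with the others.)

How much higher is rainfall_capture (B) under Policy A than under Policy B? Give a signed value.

Policy A (U + 39):
  U = 19 + 39 = 58
  Z = 155 − 4·58 = -77
  M = 297 − 58 + (-77) = 162
  B = 65 + 4·58 + 6·(-77) − 162 = -327
Policy B (M − 24):
  U = 19
  Z = 155 − 4·19 = 79
  M = 297 − 19 + 79 (−24 from intervention) = 333
  B = 65 + 4·19 + 6·79 − 333 = 282
B: -327 − 282 = -609

-609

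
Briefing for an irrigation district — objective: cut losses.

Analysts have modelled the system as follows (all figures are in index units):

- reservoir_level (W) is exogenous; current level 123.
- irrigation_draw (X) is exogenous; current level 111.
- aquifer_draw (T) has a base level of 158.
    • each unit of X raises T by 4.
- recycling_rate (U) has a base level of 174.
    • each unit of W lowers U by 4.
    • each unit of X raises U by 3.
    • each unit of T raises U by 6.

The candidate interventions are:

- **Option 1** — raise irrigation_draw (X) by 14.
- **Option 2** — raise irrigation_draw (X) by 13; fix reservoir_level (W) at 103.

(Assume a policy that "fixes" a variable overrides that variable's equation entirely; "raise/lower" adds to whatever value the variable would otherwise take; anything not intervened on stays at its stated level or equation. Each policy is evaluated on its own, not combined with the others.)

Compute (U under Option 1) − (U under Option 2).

Option 1 (X + 14):
  W = 123
  X = 111 + 14 = 125
  T = 158 + 4·125 = 658
  U = 174 − 4·123 + 3·125 + 6·658 = 4005
Option 2 (X + 13, W := 103):
  W = 103
  X = 111 + 13 = 124
  T = 158 + 4·124 = 654
  U = 174 − 4·103 + 3·124 + 6·654 = 4058
U: 4005 − 4058 = -53

-53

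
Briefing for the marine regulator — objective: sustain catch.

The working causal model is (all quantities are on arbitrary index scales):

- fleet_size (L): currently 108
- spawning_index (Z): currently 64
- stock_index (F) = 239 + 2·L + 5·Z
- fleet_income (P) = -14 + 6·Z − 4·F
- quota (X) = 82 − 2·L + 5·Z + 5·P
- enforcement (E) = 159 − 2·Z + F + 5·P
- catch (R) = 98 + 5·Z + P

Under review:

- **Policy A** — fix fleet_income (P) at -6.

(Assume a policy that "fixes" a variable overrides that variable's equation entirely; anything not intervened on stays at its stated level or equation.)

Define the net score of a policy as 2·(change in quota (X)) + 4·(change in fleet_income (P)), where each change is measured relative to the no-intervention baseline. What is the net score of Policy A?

Baseline:
  L = 108
  Z = 64
  F = 239 + 2·108 + 5·64 = 775
  P = -14 + 6·64 − 4·775 = -2730
  X = 82 − 2·108 + 5·64 + 5·(-2730) = -13464
Policy A (P := -6):
  L = 108
  Z = 64
  F = 239 + 2·108 + 5·64 = 775
  P = -6
  X = 82 − 2·108 + 5·64 + 5·(-6) = 156
ΔX = 156 − (-13464) = 13620; ΔP = -6 − (-2730) = 2724
Score = 2·13620 + 4·2724 = 38136

38136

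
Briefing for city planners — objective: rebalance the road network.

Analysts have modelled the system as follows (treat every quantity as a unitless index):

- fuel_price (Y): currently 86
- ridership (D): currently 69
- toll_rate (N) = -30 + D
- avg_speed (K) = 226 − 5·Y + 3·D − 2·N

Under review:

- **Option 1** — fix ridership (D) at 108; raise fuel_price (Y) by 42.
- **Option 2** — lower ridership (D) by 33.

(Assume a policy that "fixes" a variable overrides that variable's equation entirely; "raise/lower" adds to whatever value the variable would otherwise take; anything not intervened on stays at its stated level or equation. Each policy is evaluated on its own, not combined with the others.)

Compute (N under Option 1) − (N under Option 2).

72

Option 1 (D := 108, Y + 42):
  D = 108
  N = -30 + 108 = 78
Option 2 (D − 33):
  D = 69 − 33 = 36
  N = -30 + 36 = 6
N: 78 − 6 = 72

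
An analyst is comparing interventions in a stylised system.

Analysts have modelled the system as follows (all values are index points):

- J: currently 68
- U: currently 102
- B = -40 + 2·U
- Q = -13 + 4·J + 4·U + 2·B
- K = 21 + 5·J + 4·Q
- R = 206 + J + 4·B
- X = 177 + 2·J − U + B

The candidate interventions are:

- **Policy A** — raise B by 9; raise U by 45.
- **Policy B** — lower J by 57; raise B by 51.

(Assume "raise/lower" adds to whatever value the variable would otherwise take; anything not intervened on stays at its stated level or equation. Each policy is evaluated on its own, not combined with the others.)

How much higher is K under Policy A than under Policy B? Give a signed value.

Policy A (B + 9, U + 45):
  J = 68
  U = 102 + 45 = 147
  B = -40 + 2·147 (+9 from intervention) = 263
  Q = -13 + 4·68 + 4·147 + 2·263 = 1373
  K = 21 + 5·68 + 4·1373 = 5853
Policy B (J − 57, B + 51):
  J = 68 − 57 = 11
  U = 102
  B = -40 + 2·102 (+51 from intervention) = 215
  Q = -13 + 4·11 + 4·102 + 2·215 = 869
  K = 21 + 5·11 + 4·869 = 3552
K: 5853 − 3552 = 2301

2301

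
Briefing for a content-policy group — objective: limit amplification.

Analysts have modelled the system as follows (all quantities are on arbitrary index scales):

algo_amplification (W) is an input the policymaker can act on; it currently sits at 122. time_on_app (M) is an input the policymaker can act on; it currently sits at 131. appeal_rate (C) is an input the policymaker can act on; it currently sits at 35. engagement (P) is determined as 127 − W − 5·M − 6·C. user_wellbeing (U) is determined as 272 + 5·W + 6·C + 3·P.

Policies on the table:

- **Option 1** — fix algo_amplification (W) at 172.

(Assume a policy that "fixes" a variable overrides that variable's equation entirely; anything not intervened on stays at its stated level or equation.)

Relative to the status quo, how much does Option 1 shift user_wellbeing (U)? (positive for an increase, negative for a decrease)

100

Baseline:
  W = 122
  M = 131
  C = 35
  P = 127 − 122 − 5·131 − 6·35 = -860
  U = 272 + 5·122 + 6·35 + 3·(-860) = -1488
Option 1 (W := 172):
  W = 172
  M = 131
  C = 35
  P = 127 − 172 − 5·131 − 6·35 = -910
  U = 272 + 5·172 + 6·35 + 3·(-910) = -1388
Change in U: -1388 − (-1488) = 100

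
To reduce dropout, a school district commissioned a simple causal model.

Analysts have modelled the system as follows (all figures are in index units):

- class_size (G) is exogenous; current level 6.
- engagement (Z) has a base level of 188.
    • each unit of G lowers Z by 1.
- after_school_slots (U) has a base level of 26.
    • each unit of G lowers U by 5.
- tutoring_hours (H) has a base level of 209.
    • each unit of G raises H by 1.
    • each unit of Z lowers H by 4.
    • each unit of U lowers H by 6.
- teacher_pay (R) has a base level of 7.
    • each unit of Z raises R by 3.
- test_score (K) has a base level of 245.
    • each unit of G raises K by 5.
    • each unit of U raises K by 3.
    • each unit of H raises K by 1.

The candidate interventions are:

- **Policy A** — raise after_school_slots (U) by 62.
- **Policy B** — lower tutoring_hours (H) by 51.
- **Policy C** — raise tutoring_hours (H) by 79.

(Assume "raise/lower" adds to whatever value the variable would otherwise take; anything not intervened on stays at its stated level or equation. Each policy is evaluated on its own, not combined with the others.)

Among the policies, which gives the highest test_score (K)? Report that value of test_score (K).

Policy A (U + 62):
  G = 6
  Z = 188 − 6 = 182
  U = 26 − 5·6 (+62 from intervention) = 58
  H = 209 + 6 − 4·182 − 6·58 = -861
  K = 245 + 5·6 + 3·58 + (-861) = -412
Policy B (H − 51):
  G = 6
  Z = 188 − 6 = 182
  U = 26 − 5·6 = -4
  H = 209 + 6 − 4·182 − 6·(-4) (−51 from intervention) = -540
  K = 245 + 5·6 + 3·(-4) + (-540) = -277
Policy C (H + 79):
  G = 6
  Z = 188 − 6 = 182
  U = 26 − 5·6 = -4
  H = 209 + 6 − 4·182 − 6·(-4) (+79 from intervention) = -410
  K = 245 + 5·6 + 3·(-4) + (-410) = -147
Comparing — Policy A: K=-412, Policy B: K=-277, Policy C: K=-147. Highest is -147 (Policy C).

-147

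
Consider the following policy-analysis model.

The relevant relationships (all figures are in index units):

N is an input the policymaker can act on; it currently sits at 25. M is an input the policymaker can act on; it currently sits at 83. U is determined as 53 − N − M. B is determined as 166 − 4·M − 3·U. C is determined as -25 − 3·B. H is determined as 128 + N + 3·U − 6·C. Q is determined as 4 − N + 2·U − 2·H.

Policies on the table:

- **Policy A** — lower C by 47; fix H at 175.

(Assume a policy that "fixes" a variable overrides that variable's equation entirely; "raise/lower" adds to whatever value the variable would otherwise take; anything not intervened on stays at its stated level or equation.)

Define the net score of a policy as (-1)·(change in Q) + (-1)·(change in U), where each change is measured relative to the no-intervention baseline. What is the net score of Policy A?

Baseline:
  N = 25
  M = 83
  U = 53 − 25 − 83 = -55
  B = 166 − 4·83 − 3·(-55) = -1
  C = -25 − 3·(-1) = -22
  H = 128 + 25 + 3·(-55) − 6·(-22) = 120
  Q = 4 − 25 + 2·(-55) − 2·120 = -371
Policy A (C − 47, H := 175):
  N = 25
  M = 83
  U = 53 − 25 − 83 = -55
  B = 166 − 4·83 − 3·(-55) = -1
  C = -25 − 3·(-1) (−47 from intervention) = -69
  H = 175
  Q = 4 − 25 + 2·(-55) − 2·175 = -481
ΔQ = -481 − (-371) = -110; ΔU = -55 − (-55) = 0
Score = (-1)·(-110) + (-1)·0 = 110

110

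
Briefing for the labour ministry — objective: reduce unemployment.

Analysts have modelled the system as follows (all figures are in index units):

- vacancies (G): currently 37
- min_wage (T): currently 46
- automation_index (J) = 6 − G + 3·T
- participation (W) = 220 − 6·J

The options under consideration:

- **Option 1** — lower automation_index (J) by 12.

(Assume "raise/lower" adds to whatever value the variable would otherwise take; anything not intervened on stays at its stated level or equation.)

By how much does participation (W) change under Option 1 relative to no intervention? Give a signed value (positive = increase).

Baseline:
  G = 37
  T = 46
  J = 6 − 37 + 3·46 = 107
  W = 220 − 6·107 = -422
Option 1 (J − 12):
  G = 37
  T = 46
  J = 6 − 37 + 3·46 (−12 from intervention) = 95
  W = 220 − 6·95 = -350
Change in W: -350 − (-422) = 72

72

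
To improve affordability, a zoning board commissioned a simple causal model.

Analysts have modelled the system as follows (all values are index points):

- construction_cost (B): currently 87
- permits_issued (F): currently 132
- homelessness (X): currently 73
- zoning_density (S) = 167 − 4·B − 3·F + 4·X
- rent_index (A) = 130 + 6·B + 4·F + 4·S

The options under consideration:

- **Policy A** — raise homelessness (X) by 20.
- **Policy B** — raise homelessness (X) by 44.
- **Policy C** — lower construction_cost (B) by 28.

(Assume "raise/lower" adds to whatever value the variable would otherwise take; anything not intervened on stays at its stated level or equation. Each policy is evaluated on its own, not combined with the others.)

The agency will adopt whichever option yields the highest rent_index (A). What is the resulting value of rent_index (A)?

Policy A (X + 20):
  B = 87
  F = 132
  X = 73 + 20 = 93
  S = 167 − 4·87 − 3·132 + 4·93 = -205
  A = 130 + 6·87 + 4·132 + 4·(-205) = 360
Policy B (X + 44):
  B = 87
  F = 132
  X = 73 + 44 = 117
  S = 167 − 4·87 − 3·132 + 4·117 = -109
  A = 130 + 6·87 + 4·132 + 4·(-109) = 744
Policy C (B − 28):
  B = 87 − 28 = 59
  F = 132
  X = 73
  S = 167 − 4·59 − 3·132 + 4·73 = -173
  A = 130 + 6·59 + 4·132 + 4·(-173) = 320
Comparing — Policy A: A=360, Policy B: A=744, Policy C: A=320. Highest is 744 (Policy B).

744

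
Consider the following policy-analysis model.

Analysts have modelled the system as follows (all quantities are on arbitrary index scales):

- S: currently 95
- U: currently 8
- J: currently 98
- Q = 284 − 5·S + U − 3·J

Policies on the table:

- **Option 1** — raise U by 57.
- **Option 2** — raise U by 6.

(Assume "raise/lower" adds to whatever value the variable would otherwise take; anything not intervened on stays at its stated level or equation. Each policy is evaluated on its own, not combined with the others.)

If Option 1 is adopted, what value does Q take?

-420

Option 1 (U + 57):
  S = 95
  U = 8 + 57 = 65
  J = 98
  Q = 284 − 5·95 + 65 − 3·98 = -420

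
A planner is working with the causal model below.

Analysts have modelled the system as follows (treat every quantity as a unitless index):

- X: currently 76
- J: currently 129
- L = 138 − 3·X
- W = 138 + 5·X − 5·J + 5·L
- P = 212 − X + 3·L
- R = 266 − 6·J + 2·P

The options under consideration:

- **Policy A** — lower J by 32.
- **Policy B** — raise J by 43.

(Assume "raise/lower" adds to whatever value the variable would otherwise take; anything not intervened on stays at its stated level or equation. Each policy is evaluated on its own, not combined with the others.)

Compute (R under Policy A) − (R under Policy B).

Policy A (J − 32):
  X = 76
  J = 129 − 32 = 97
  L = 138 − 3·76 = -90
  P = 212 − 76 + 3·(-90) = -134
  R = 266 − 6·97 + 2·(-134) = -584
Policy B (J + 43):
  X = 76
  J = 129 + 43 = 172
  L = 138 − 3·76 = -90
  P = 212 − 76 + 3·(-90) = -134
  R = 266 − 6·172 + 2·(-134) = -1034
R: -584 − (-1034) = 450

450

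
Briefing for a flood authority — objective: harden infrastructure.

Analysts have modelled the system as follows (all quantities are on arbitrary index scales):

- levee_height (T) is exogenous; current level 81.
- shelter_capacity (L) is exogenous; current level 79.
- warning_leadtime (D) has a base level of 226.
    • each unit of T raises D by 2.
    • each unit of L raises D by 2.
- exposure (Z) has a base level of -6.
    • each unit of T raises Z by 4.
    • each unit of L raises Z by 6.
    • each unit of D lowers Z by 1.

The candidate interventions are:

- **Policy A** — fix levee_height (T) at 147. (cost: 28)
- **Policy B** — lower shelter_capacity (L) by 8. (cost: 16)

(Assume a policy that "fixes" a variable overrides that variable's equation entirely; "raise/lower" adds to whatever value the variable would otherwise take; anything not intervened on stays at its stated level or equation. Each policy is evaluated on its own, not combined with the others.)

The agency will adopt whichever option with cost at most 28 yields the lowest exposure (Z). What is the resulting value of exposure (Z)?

Policy A (T := 147):
  T = 147
  L = 79
  D = 226 + 2·147 + 2·79 = 678
  Z = -6 + 4·147 + 6·79 − 678 = 378
Policy B (L − 8):
  T = 81
  L = 79 − 8 = 71
  D = 226 + 2·81 + 2·71 = 530
  Z = -6 + 4·81 + 6·71 − 530 = 214
Comparing — Policy A: Z=378, Policy B: Z=214. Lowest is 214 (Policy B).

214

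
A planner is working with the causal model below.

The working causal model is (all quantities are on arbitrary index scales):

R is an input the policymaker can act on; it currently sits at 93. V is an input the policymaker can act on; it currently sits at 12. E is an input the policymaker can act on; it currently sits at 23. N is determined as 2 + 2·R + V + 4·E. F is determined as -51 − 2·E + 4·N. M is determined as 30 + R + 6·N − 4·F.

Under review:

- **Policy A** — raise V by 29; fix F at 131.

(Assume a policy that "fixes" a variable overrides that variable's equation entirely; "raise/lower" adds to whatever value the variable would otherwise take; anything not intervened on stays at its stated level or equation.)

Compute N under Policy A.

Policy A (V + 29, F := 131):
  R = 93
  V = 12 + 29 = 41
  E = 23
  N = 2 + 2·93 + 41 + 4·23 = 321

321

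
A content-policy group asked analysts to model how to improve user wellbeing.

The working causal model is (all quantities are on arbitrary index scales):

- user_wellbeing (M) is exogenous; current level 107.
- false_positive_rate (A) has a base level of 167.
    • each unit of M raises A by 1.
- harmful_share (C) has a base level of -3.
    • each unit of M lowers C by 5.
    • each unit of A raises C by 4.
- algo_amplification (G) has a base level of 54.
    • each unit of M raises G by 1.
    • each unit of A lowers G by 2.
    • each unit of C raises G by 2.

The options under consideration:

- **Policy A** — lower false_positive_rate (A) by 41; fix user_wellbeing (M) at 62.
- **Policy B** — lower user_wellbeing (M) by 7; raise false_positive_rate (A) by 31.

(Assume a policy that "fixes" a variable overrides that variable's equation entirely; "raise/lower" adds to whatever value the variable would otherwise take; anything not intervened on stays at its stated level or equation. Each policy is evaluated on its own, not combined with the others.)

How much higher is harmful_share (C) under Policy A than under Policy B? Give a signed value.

-250

Policy A (A − 41, M := 62):
  M = 62
  A = 167 + 62 (−41 from intervention) = 188
  C = -3 − 5·62 + 4·188 = 439
Policy B (M − 7, A + 31):
  M = 107 − 7 = 100
  A = 167 + 100 (+31 from intervention) = 298
  C = -3 − 5·100 + 4·298 = 689
C: 439 − 689 = -250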